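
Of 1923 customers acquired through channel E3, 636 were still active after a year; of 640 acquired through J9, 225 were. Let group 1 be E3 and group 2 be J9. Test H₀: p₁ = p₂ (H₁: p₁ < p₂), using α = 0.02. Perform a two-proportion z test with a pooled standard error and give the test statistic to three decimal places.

z = -0.966

p̂₁ = 636/1923 ≈ 0.330733, p̂₂ = 225/640 ≈ 0.351562.
Pooled p̂ = (636+225)/(1923+640) = 861/2563 = 0.335934.
SE = √(0.223082 × 0.00208252) = 0.021554.
z = (0.330733 − 0.351562)/0.021554 = -0.020829/0.021554 = -0.966.
p-value = P(Z < -0.966) ≈ 0.1669, so at α = 0.02 we fail to reject H₀.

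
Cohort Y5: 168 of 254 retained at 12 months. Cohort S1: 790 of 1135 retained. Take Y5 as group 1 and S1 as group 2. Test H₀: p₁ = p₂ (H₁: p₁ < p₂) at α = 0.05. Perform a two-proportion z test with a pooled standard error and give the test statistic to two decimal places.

z = -1.08

p̂₁ = 168/254 = 0.6614, p̂₂ = 790/1135 = 0.6960.
Pooled p̂ = (168+790)/(254+1135) = 958/1389 = 0.6897.
SE = √(0.214012 × 0.00481807) = 0.0321.
z = (0.6614 − 0.6960)/0.0321 = -0.0346/0.0321 = -1.08.
p-value = P(Z < -1.078) ≈ 0.1405. With α = 0.05, fail to reject H₀.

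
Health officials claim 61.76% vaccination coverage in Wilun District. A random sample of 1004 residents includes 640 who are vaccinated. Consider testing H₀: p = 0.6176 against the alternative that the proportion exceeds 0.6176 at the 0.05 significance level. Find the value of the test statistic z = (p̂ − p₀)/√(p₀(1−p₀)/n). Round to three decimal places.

p̂ = 640/1004 ≈ 0.63745.
SE = √(p₀(1−p₀)/n) = √(0.23617/1004) = 0.01534.
z = (0.63745 − 0.6176)/0.01534 = 0.01985/0.01534 = 1.294.
p-value = P(Z > 1.294) ≈ 0.0978; since p > α = 0.05, fail to reject H₀.

z = 1.294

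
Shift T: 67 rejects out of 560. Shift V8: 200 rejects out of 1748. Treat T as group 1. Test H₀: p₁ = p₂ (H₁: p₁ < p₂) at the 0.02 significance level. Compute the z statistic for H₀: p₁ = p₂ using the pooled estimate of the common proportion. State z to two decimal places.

z = 0.34

p̂₁ = 67/560 = 0.1196, p̂₂ = 200/1748 = 0.1144.
Pooled p̂ = (67+200)/(560+1748) = 267/2308 = 0.1157.
SE = √(p̂(1−p̂)(1/n₁+1/n₂)) = √(0.1157·0.8843·0.0023578) = √(0.000241206) = 0.0155.
z = (0.1196 − 0.1144)/0.0155 = 0.0052/0.0155 = 0.34.
p-value = P(Z < 0.337) ≈ 0.6318. With α = 0.02, fail to reject H₀.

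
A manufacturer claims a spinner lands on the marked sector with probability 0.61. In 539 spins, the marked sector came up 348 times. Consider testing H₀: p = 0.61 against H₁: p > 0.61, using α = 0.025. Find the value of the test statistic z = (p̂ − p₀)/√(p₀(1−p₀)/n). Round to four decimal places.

p̂ = 348/539 = 0.645640.
Under H₀, SE = √(0.61·0.39/539) = √(0.000441373) = 0.021009.
z = (0.645640 − 0.61)/0.021009 = 0.035640/0.021009 = 1.6964.
p-value = P(Z > 1.696) ≈ 0.0449; since p > α = 0.025, fail to reject H₀.

z = 1.6964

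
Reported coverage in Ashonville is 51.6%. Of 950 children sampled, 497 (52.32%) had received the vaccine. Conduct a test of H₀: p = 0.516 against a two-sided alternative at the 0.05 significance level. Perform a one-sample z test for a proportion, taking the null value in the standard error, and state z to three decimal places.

z = 0.441

p̂ = 497/950 ≈ 0.523158.
Standard error under H₀: √(0.516×0.484/950) = 0.016214.
z = (0.523158 − 0.516)/0.016214 = 0.007158/0.016214 = 0.441.
p-value = 2·P(Z > 0.441) ≈ 0.6589; since p > α = 0.05, fail to reject H₀.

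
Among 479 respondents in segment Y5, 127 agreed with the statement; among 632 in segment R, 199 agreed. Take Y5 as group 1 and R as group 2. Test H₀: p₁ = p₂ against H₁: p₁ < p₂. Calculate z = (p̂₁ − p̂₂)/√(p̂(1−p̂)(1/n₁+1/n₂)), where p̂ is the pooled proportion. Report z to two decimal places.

z = -1.80

p̂₁ = 127/479 ≈ 0.2651, p̂₂ = 199/632 ≈ 0.3149.
Pooled p̂ = (127+199)/(479+632) = 326/1111 = 0.2934.
SE = √(p̂(1−p̂)(1/n₁+1/n₂)) = √(0.2934·0.7066·0.00366996) = √(0.000760888) = 0.0276.
z = (0.2651 − 0.3149)/0.0276 = -0.0498/0.0276 = -1.80.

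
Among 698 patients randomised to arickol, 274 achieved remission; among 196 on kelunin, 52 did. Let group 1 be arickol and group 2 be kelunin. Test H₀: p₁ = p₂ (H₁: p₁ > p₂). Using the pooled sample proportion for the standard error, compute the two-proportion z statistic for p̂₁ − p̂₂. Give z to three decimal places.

p̂₁ = 274/698 ≈ 0.39255, p̂₂ = 52/196 ≈ 0.26531.
Pooled p̂ = (274+52)/(698+196) = 326/894 = 0.36465.
SE = √(0.231681 × 0.00653471) = 0.03891.
z = (0.39255 − 0.26531)/0.03891 = 0.12724/0.03891 = 3.270.
p-value = P(Z > 3.270) ≈ 0.0005.

z = 3.270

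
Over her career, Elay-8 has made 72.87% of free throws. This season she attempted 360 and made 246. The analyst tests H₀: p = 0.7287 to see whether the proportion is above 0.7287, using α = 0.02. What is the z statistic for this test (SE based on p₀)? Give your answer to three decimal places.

z = -1.936

p̂ = 246/360 = 0.68333.
SE = √(p₀(1−p₀)/n) = √(0.1977/360) = 0.02343.
z = (0.68333 − 0.7287)/0.02343 = -0.04537/0.02343 = -1.936.
p-value = P(Z > -1.936) ≈ 0.9736, so at α = 0.02 we fail to reject H₀.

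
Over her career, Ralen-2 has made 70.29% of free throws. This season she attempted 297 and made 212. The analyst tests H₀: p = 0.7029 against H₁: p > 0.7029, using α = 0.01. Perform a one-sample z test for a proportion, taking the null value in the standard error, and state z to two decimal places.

z = 0.41

p̂ = 212/297 ≈ 0.7138.
SE = √(p₀(1−p₀)/n) = √(0.20883/297) = 0.0265.
z = (0.7138 − 0.7029)/0.0265 = 0.0109/0.0265 = 0.41.
p-value = P(Z > 0.411) ≈ 0.3404. With α = 0.01, fail to reject H₀.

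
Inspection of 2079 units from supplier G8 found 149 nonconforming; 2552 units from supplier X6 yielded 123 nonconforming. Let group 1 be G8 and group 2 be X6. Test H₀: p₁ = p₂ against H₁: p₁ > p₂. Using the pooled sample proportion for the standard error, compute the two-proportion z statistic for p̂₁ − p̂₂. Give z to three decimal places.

p̂₁ = 149/2079 = 0.071669, p̂₂ = 123/2552 = 0.048197.
Pooled p̂ = (149+123)/(2079+2552) = 272/4631 = 0.058735.
SE = √(0.0552849 × 0.00087285) = 0.006947.
z = (0.071669 − 0.048197)/0.006947 = 0.023472/0.006947 = 3.379.

z = 3.379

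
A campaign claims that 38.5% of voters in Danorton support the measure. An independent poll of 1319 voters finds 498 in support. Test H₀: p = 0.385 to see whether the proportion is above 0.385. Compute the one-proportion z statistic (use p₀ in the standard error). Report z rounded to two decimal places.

p̂ = 498/1319 = 0.37756.
SE = √(p₀(1−p₀)/n) = √(0.23678/1319) = 0.01340.
z = (0.37756 − 0.385)/0.01340 = -0.00744/0.01340 = -0.56.

z = -0.56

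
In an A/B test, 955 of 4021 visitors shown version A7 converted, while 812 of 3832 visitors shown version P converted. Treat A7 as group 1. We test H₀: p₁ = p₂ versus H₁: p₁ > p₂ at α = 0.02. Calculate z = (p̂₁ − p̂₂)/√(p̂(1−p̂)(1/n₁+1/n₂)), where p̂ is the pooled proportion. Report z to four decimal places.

z = 2.7159

p̂₁ = 955/4021 ≈ 0.237503, p̂₂ = 812/3832 ≈ 0.211900.
Pooled p̂ = (955+812)/(4021+3832) = 1767/7853 = 0.225010.
SE = √(p̂(1−p̂)(1/n₁+1/n₂)) = √(0.225010·0.774990·0.000509655) = √(8.88737e-05) = 0.009427.
z = (0.237503 − 0.211900)/0.009427 = 0.025603/0.009427 = 2.7159.
p-value = P(Z > 2.716) ≈ 0.0033; since p < α = 0.02, reject H₀.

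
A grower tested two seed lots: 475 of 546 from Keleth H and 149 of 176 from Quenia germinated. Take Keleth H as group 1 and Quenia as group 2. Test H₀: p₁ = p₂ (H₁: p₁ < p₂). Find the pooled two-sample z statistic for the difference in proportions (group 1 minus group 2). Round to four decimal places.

p̂₁ = 475/546 ≈ 0.869963, p̂₂ = 149/176 ≈ 0.846591.
Pooled p̂ = (475+149)/(546+176) = 624/722 = 0.864266.
SE = √(0.11731 × 0.00751332) = 0.029688.
z = (0.869963 − 0.846591)/0.029688 = 0.023372/0.029688 = 0.7873.
p-value = P(Z < 0.787) ≈ 0.7844.

z = 0.7873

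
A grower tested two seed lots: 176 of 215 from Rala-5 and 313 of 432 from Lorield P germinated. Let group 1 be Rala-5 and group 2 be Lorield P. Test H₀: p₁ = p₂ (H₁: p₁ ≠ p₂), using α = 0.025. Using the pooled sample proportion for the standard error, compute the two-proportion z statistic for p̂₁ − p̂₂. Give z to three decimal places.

p̂₁ = 176/215 = 0.81860, p̂₂ = 313/432 = 0.72454.
Pooled p̂ = (176+313)/(215+432) = 489/647 = 0.75580.
SE = √(p̂(1−p̂)(1/n₁+1/n₂)) = √(0.75580·0.24420·0.00696598) = √(0.0012857) = 0.03586.
z = (0.81860 − 0.72454)/0.03586 = 0.09406/0.03586 = 2.623.
Two-sided p-value ≈ 2·Φ(−2.623) = 0.0087, so at α = 0.025 we reject H₀.

z = 2.623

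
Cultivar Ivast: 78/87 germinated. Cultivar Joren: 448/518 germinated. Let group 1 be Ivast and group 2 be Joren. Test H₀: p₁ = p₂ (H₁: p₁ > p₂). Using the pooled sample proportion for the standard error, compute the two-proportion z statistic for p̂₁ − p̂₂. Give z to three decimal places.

z = 0.812

p̂₁ = 78/87 ≈ 0.89655, p̂₂ = 448/518 ≈ 0.86486.
Pooled p̂ = (78+448)/(87+518) = 526/605 = 0.86942.
SE = √(0.113528 × 0.0134248) = 0.03904.
z = (0.89655 − 0.86486)/0.03904 = 0.03169/0.03904 = 0.812.
p-value = P(Z > 0.812) ≈ 0.2085.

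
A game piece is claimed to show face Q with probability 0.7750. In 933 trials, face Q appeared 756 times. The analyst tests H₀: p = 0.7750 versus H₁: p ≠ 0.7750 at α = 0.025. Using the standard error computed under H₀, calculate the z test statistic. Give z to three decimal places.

z = 2.581

p̂ = 756/933 = 0.810289.
SE = √(p₀(1−p₀)/n) = √(0.17437/933) = 0.013671.
z = (0.810289 − 0.775)/0.013671 = 0.035289/0.013671 = 2.581.
Two-sided p-value ≈ 2·Φ(−2.581) = 0.0098, so at α = 0.025 we reject H₀.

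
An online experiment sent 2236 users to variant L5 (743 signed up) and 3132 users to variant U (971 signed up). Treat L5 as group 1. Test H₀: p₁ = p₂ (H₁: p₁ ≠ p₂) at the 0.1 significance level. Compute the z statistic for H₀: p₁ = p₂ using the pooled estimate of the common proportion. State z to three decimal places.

z = 1.725

p̂₁ = 743/2236 ≈ 0.332290, p̂₂ = 971/3132 ≈ 0.310026.
Pooled p̂ = (743+971)/(2236+3132) = 1714/5368 = 0.319300.
SE = √(0.217347 × 0.000766512) = 0.012907.
z = (0.332290 − 0.310026)/0.012907 = 0.022264/0.012907 = 1.725.
p-value = 2·P(Z > 1.725) ≈ 0.0845, so at α = 0.1 we reject H₀.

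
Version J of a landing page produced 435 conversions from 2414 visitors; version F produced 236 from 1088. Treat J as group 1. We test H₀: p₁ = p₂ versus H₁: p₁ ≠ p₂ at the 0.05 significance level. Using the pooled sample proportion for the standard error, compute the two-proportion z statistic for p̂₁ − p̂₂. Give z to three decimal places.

p̂₁ = 435/2414 = 0.18020, p̂₂ = 236/1088 = 0.21691.
Pooled p̂ = (435+236)/(2414+1088) = 671/3502 = 0.19160.
SE = √(p̂(1−p̂)(1/n₁+1/n₂)) = √(0.19160·0.80840·0.00133337) = √(0.000206529) = 0.01437.
z = (0.18020 − 0.21691)/0.01437 = -0.03671/0.01437 = -2.555.
p-value = 2·P(Z > 2.555) ≈ 0.0106, so at α = 0.05 we reject H₀.

z = -2.555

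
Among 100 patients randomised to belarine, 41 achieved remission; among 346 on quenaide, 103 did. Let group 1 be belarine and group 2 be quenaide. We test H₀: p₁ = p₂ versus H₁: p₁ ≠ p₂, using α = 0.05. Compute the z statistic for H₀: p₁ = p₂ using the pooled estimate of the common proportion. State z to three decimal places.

p̂₁ = 41/100 = 0.410000, p̂₂ = 103/346 = 0.297688.
Pooled p̂ = (41+103)/(100+346) = 144/446 = 0.322870.
SE = √(0.218625 × 0.0128902) = 0.053086.
z = (0.410000 − 0.297688)/0.053086 = 0.112312/0.053086 = 2.116.
p-value = 2·P(Z > 2.116) ≈ 0.0344; since p < α = 0.05, reject H₀.

z = 2.116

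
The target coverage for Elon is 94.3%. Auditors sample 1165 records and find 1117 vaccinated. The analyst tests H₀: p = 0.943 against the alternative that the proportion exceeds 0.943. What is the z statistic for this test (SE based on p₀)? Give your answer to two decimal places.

p̂ = 1117/1165 ≈ 0.95880.
SE = √(p₀(1−p₀)/n) = √(0.053751/1165) = 0.00679.
z = (0.95880 − 0.943)/0.00679 = 0.01580/0.00679 = 2.33.
p-value = P(Z > 2.326) ≈ 0.0100.

z = 2.33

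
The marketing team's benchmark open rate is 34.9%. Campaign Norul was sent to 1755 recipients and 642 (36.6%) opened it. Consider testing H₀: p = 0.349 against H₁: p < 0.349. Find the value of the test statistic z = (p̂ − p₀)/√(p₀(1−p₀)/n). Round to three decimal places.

p̂ = 642/1755 = 0.365812.
Standard error under H₀: √(0.349×0.651/1755) = 0.011378.
z = (0.365812 − 0.349)/0.011378 = 0.016812/0.011378 = 1.478.

z = 1.478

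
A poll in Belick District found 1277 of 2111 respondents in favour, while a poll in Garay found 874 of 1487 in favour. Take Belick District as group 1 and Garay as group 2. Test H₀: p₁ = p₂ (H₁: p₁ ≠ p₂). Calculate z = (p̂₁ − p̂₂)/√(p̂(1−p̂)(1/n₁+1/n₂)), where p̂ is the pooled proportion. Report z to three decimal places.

z = 1.034

p̂₁ = 1277/2111 ≈ 0.60493, p̂₂ = 874/1487 ≈ 0.58776.
Pooled p̂ = (1277+874)/(2111+1487) = 2151/3598 = 0.59783.
SE = √(p̂(1−p̂)(1/n₁+1/n₂)) = √(0.59783·0.40217·0.0011462) = √(0.000275581) = 0.01660.
z = (0.60493 − 0.58776)/0.01660 = 0.01717/0.01660 = 1.034.
Two-sided p-value ≈ 2·Φ(−1.034) = 0.3011.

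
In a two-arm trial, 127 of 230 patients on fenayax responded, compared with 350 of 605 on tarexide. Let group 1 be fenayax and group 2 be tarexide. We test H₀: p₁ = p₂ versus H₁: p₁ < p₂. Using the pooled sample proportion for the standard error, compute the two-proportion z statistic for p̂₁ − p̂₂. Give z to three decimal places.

p̂₁ = 127/230 ≈ 0.55217, p̂₂ = 350/605 ≈ 0.57851.
Pooled p̂ = (127+350)/(230+605) = 477/835 = 0.57126.
SE = √(0.244922 × 0.00600072) = 0.03834.
z = (0.55217 − 0.57851)/0.03834 = -0.02634/0.03834 = -0.687.
p-value = P(Z < -0.687) ≈ 0.2460.

z = -0.687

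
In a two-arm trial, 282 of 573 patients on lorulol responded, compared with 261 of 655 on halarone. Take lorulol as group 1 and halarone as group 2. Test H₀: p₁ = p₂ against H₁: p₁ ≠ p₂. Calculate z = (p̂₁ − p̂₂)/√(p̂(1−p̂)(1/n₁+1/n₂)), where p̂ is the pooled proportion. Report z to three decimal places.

p̂₁ = 282/573 ≈ 0.49215, p̂₂ = 261/655 ≈ 0.39847.
Pooled p̂ = (282+261)/(573+655) = 543/1228 = 0.44218.
SE = √(p̂(1−p̂)(1/n₁+1/n₂)) = √(0.44218·0.55782·0.00327192) = √(0.000807042) = 0.02841.
z = (0.49215 − 0.39847)/0.02841 = 0.09368/0.02841 = 3.297.
p-value = 2·P(Z > 3.297) ≈ 0.0010.

z = 3.297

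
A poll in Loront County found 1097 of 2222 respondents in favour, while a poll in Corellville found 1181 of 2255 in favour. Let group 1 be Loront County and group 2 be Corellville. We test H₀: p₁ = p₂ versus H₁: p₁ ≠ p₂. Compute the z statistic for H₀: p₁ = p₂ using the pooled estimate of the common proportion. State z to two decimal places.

z = -2.01

p̂₁ = 1097/2222 = 0.4937, p̂₂ = 1181/2255 = 0.5237.
Pooled p̂ = (1097+1181)/(2222+2255) = 2278/4477 = 0.5088.
SE = √(p̂(1−p̂)(1/n₁+1/n₂)) = √(0.5088·0.4912·0.000893504) = √(0.000223306) = 0.0149.
z = (0.4937 − 0.5237)/0.0149 = -0.0300/0.0149 = -2.01.
Two-sided p-value ≈ 2·Φ(−2.009) = 0.0445.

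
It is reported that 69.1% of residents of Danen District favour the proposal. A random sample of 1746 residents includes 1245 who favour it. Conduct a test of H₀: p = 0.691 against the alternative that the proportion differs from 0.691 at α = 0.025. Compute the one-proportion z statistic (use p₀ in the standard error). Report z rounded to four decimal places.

z = 1.9947

p̂ = 1245/1746 = 0.7130584.
Standard error under H₀: √(0.691×0.309/1746) = 0.0110585.
z = (0.7130584 − 0.691)/0.0110585 = 0.0220584/0.0110585 = 1.9947.
p-value = 2·P(Z > 1.995) ≈ 0.0461. With α = 0.025, fail to reject H₀.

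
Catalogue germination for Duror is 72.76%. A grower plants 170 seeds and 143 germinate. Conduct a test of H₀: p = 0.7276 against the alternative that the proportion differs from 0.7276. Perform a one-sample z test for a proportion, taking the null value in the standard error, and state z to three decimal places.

z = 3.326

p̂ = 143/170 ≈ 0.841176.
SE = √(p₀(1−p₀)/n) = √(0.1982/170) = 0.034145.
z = (0.841176 − 0.7276)/0.034145 = 0.113576/0.034145 = 3.326.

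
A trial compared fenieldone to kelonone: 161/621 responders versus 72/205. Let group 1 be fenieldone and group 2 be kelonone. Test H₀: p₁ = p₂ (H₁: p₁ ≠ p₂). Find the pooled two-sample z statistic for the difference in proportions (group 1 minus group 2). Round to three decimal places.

z = -2.537

p̂₁ = 161/621 ≈ 0.25926, p̂₂ = 72/205 ≈ 0.35122.
Pooled p̂ = (161+72)/(621+205) = 233/826 = 0.28208.
SE = √(p̂(1−p̂)(1/n₁+1/n₂)) = √(0.28208·0.71792·0.00648835) = √(0.00131397) = 0.03625.
z = (0.25926 − 0.35122)/0.03625 = -0.09196/0.03625 = -2.537.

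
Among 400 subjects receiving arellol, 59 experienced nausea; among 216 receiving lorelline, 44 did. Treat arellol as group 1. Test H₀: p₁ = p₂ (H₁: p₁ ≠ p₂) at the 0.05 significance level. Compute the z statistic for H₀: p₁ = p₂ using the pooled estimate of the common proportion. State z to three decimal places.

p̂₁ = 59/400 = 0.14750, p̂₂ = 44/216 = 0.20370.
Pooled p̂ = (59+44)/(400+216) = 103/616 = 0.16721.
SE = √(p̂(1−p̂)(1/n₁+1/n₂)) = √(0.16721·0.83279·0.00712963) = √(0.000992796) = 0.03151.
z = (0.14750 − 0.20370)/0.03151 = -0.05620/0.03151 = -1.784.
Two-sided p-value ≈ 2·Φ(−1.784) = 0.0745, so at α = 0.05 we fail to reject H₀.

z = -1.784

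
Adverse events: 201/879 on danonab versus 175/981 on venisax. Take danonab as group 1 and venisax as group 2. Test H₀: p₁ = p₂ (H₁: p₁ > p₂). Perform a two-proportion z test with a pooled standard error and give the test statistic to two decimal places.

z = 2.70

p̂₁ = 201/879 = 0.22867, p̂₂ = 175/981 = 0.17839.
Pooled p̂ = (201+175)/(879+981) = 376/1860 = 0.20215.
SE = √(0.161286 × 0.00215702) = 0.01865.
z = (0.22867 − 0.17839)/0.01865 = 0.05028/0.01865 = 2.70.
p-value = P(Z > 2.696) ≈ 0.0035.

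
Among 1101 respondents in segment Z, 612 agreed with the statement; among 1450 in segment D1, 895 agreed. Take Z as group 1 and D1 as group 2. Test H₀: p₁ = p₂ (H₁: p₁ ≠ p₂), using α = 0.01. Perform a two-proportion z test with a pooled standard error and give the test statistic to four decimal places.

p̂₁ = 612/1101 ≈ 0.555858, p̂₂ = 895/1450 ≈ 0.617241.
Pooled p̂ = (612+895)/(1101+1450) = 1507/2551 = 0.590749.
SE = √(p̂(1−p̂)(1/n₁+1/n₂)) = √(0.590749·0.409251·0.00159792) = √(0.000386321) = 0.019655.
z = (0.555858 − 0.617241)/0.019655 = -0.061383/0.019655 = -3.1230.
Two-sided p-value ≈ 2·Φ(−3.123) = 0.0018; since p < α = 0.01, reject H₀.

z = -3.1230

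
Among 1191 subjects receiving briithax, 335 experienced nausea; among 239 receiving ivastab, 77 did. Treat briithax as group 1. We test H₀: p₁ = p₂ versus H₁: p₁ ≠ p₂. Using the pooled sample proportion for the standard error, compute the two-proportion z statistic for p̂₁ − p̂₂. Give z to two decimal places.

p̂₁ = 335/1191 ≈ 0.2813, p̂₂ = 77/239 ≈ 0.3222.
Pooled p̂ = (335+77)/(1191+239) = 412/1430 = 0.2881.
SE = √(0.205103 × 0.00502373) = 0.0321.
z = (0.2813 − 0.3222)/0.0321 = -0.0409/0.0321 = -1.27.
p-value = 2·P(Z > 1.274) ≈ 0.2026.

z = -1.27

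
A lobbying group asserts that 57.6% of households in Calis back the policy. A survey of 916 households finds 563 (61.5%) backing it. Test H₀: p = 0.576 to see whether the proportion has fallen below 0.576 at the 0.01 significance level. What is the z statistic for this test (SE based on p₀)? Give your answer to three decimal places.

z = 2.366

p̂ = 563/916 ≈ 0.61463.
SE = √(p₀(1−p₀)/n) = √(0.24422/916) = 0.01633.
z = (0.61463 − 0.576)/0.01633 = 0.03863/0.01633 = 2.366.
p-value = P(Z < 2.366) ≈ 0.9910, so at α = 0.01 we fail to reject H₀.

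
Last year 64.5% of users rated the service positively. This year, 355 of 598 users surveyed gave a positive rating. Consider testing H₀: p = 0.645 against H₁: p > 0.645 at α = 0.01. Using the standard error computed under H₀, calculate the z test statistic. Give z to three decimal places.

z = -2.624

p̂ = 355/598 = 0.59365.
SE = √(p₀(1−p₀)/n) = √(0.22897/598) = 0.01957.
z = (0.59365 − 0.645)/0.01957 = -0.05135/0.01957 = -2.624.
p-value = P(Z > -2.624) ≈ 0.9957, so at α = 0.01 we fail to reject H₀.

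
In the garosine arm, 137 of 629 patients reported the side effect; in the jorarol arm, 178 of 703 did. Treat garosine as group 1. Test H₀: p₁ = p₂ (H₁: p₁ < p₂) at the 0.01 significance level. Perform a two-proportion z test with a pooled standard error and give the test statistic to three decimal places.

p̂₁ = 137/629 ≈ 0.21781, p̂₂ = 178/703 ≈ 0.25320.
Pooled p̂ = (137+178)/(629+703) = 315/1332 = 0.23649.
SE = √(p̂(1−p̂)(1/n₁+1/n₂)) = √(0.23649·0.76351·0.0030123) = √(0.000543903) = 0.02332.
z = (0.21781 − 0.25320)/0.02332 = -0.03539/0.02332 = -1.518.
p-value = P(Z < -1.518) ≈ 0.0645. With α = 0.01, fail to reject H₀.

z = -1.518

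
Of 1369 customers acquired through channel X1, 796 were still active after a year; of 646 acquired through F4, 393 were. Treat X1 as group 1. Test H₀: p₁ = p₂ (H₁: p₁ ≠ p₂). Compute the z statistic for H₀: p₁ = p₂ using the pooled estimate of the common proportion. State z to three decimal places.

z = -1.146

p̂₁ = 796/1369 ≈ 0.58145, p̂₂ = 393/646 ≈ 0.60836.
Pooled p̂ = (796+393)/(1369+646) = 1189/2015 = 0.59007.
SE = √(p̂(1−p̂)(1/n₁+1/n₂)) = √(0.59007·0.40993·0.00227845) = √(0.000551126) = 0.02348.
z = (0.58145 − 0.60836)/0.02348 = -0.02691/0.02348 = -1.146.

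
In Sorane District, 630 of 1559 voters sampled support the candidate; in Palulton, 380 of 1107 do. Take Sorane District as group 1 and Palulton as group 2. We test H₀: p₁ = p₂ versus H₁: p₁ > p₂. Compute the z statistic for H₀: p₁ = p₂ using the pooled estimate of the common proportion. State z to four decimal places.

p̂₁ = 630/1559 = 0.4041052, p̂₂ = 380/1107 = 0.3432701.
Pooled p̂ = (630+380)/(1559+1107) = 1010/2666 = 0.3788447.
SE = √(p̂(1−p̂)(1/n₁+1/n₂)) = √(0.3788447·0.6211553·0.00154478) = √(0.00036352) = 0.0190662.
z = (0.4041052 − 0.3432701)/0.0190662 = 0.0608351/0.0190662 = 3.1907.

z = 3.1907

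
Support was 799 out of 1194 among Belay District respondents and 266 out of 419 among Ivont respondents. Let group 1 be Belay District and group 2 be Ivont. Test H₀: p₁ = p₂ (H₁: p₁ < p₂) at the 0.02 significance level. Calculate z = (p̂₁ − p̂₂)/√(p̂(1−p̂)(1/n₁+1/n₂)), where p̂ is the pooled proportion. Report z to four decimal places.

p̂₁ = 799/1194 = 0.669179, p̂₂ = 266/419 = 0.634845.
Pooled p̂ = (799+266)/(1194+419) = 1065/1613 = 0.660260.
SE = √(p̂(1−p̂)(1/n₁+1/n₂)) = √(0.660260·0.339740·0.00322416) = √(0.000723232) = 0.026893.
z = (0.669179 − 0.634845)/0.026893 = 0.034334/0.026893 = 1.2767.
p-value = P(Z < 1.277) ≈ 0.8991. With α = 0.02, fail to reject H₀.

z = 1.2767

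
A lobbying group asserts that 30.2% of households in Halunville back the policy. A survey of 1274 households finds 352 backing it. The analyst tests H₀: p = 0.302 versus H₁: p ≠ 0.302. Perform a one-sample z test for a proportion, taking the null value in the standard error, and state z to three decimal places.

p̂ = 352/1274 = 0.27630.
Under H₀, SE = √(0.302·0.698/1274) = √(0.00016546) = 0.01286.
z = (0.27630 − 0.302)/0.01286 = -0.02570/0.01286 = -1.998.
Two-sided p-value ≈ 2·Φ(−1.998) = 0.0457.

z = -1.998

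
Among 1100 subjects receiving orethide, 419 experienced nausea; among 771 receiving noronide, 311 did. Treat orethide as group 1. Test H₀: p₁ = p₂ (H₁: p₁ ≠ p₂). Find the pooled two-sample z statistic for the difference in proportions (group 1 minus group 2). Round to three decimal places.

p̂₁ = 419/1100 ≈ 0.38091, p̂₂ = 311/771 ≈ 0.40337.
Pooled p̂ = (419+311)/(1100+771) = 730/1871 = 0.39017.
SE = √(0.237936 × 0.00220611) = 0.02291.
z = (0.38091 − 0.40337)/0.02291 = -0.02246/0.02291 = -0.980.
Two-sided p-value ≈ 2·Φ(−0.980) = 0.3269.

z = -0.980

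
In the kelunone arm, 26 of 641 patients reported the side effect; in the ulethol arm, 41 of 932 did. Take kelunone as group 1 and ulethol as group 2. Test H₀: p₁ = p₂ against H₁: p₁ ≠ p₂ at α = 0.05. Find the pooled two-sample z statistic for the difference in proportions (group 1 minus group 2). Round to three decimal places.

z = -0.331

p̂₁ = 26/641 = 0.04056, p̂₂ = 41/932 = 0.04399.
Pooled p̂ = (26+41)/(641+932) = 67/1573 = 0.04259.
SE = √(p̂(1−p̂)(1/n₁+1/n₂)) = √(0.04259·0.95741·0.00263302) = √(0.000107374) = 0.01036.
z = (0.04056 − 0.04399)/0.01036 = -0.00343/0.01036 = -0.331.
Two-sided p-value ≈ 2·Φ(−0.331) = 0.7406, so at α = 0.05 we fail to reject H₀.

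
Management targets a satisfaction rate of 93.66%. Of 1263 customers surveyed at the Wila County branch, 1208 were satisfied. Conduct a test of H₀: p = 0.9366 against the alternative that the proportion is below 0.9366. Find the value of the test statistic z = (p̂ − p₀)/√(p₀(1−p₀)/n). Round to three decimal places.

p̂ = 1208/1263 = 0.956453.
Under H₀, SE = √(0.9366·0.0634/1263) = √(4.70154e-05) = 0.006857.
z = (0.956453 − 0.9366)/0.006857 = 0.019853/0.006857 = 2.895.

z = 2.895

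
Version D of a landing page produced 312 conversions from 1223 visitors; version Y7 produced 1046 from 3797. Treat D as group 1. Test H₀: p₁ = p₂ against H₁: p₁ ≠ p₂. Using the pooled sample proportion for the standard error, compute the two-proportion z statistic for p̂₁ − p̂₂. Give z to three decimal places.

z = -1.395

p̂₁ = 312/1223 = 0.255110, p̂₂ = 1046/3797 = 0.275481.
Pooled p̂ = (312+1046)/(1223+3797) = 1358/5020 = 0.270518.
SE = √(p̂(1−p̂)(1/n₁+1/n₂)) = √(0.270518·0.729482·0.00108103) = √(0.000213328) = 0.014606.
z = (0.255110 − 0.275481)/0.014606 = -0.020371/0.014606 = -1.395.
p-value = 2·P(Z > 1.395) ≈ 0.1631.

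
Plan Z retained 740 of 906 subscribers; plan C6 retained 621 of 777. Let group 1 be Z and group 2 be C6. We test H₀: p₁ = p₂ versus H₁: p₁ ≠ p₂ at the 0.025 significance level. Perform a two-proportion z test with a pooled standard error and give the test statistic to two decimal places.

z = 0.91

p̂₁ = 740/906 ≈ 0.81678, p̂₂ = 621/777 ≈ 0.79923.
Pooled p̂ = (740+621)/(906+777) = 1361/1683 = 0.80867.
SE = √(p̂(1−p̂)(1/n₁+1/n₂)) = √(0.80867·0.19133·0.00239075) = √(0.000369897) = 0.01923.
z = (0.81678 − 0.79923)/0.01923 = 0.01755/0.01923 = 0.91.
p-value = 2·P(Z > 0.912) ≈ 0.3615; since p > α = 0.025, fail to reject H₀.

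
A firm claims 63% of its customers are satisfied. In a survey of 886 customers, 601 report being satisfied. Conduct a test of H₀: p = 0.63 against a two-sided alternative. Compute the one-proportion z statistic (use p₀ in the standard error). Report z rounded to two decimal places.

z = 2.98

p̂ = 601/886 = 0.6783.
SE = √(p₀(1−p₀)/n) = √(0.2331/886) = 0.0162.
z = (0.6783 − 0.63)/0.0162 = 0.0483/0.0162 = 2.98.
Two-sided p-value ≈ 2·Φ(−2.980) = 0.0029.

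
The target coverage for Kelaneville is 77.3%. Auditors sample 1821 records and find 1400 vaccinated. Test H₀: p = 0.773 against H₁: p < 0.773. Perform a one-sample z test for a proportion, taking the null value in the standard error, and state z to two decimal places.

z = -0.43

p̂ = 1400/1821 ≈ 0.7688.
Standard error under H₀: √(0.773×0.227/1821) = 0.0098.
z = (0.7688 − 0.773)/0.0098 = -0.0042/0.0098 = -0.43.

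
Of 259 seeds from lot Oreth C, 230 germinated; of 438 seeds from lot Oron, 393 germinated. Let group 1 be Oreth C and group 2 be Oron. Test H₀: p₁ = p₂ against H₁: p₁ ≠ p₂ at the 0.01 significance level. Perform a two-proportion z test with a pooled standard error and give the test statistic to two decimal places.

p̂₁ = 230/259 ≈ 0.88803, p̂₂ = 393/438 ≈ 0.89726.
Pooled p̂ = (230+393)/(259+438) = 623/697 = 0.89383.
SE = √(p̂(1−p̂)(1/n₁+1/n₂)) = √(0.89383·0.10617·0.00614411) = √(0.00058306) = 0.02415.
z = (0.88803 − 0.89726)/0.02415 = -0.00923/0.02415 = -0.38.
p-value = 2·P(Z > 0.382) ≈ 0.7023; since p > α = 0.01, fail to reject H₀.

z = -0.38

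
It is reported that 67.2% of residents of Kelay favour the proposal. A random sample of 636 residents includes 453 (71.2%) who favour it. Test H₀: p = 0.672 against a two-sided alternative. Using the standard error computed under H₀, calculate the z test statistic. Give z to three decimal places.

z = 2.163

p̂ = 453/636 ≈ 0.712264.
SE = √(p₀(1−p₀)/n) = √(0.22042/636) = 0.018616.
z = (0.712264 − 0.672)/0.018616 = 0.040264/0.018616 = 2.163.
Two-sided p-value ≈ 2·Φ(−2.163) = 0.0306.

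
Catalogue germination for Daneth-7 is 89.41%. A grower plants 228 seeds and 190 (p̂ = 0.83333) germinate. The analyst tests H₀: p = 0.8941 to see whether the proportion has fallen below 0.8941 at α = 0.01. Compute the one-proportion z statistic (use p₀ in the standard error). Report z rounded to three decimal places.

z = -2.982

p̂ = 190/228 = 0.83333.
Under H₀, SE = √(0.8941·0.1059/228) = √(0.000415286) = 0.02038.
z = (0.83333 − 0.8941)/0.02038 = -0.06077/0.02038 = -2.982.
p-value = P(Z < -2.982) ≈ 0.0014. With α = 0.01, reject H₀.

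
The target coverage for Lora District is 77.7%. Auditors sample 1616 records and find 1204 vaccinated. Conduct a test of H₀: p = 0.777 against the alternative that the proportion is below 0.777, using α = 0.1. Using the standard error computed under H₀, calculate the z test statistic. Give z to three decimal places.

z = -3.086

p̂ = 1204/1616 ≈ 0.7450495.
Under H₀, SE = √(0.777·0.223/1616) = √(0.000107222) = 0.0103548.
z = (0.7450495 − 0.777)/0.0103548 = -0.0319505/0.0103548 = -3.086.
p-value = P(Z < -3.086) ≈ 0.0010. With α = 0.1, reject H₀.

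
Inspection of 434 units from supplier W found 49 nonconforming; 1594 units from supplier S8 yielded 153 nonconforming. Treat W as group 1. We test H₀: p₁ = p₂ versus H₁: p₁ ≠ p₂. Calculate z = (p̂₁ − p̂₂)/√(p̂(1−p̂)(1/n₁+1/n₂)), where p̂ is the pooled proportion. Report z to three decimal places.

p̂₁ = 49/434 ≈ 0.112903, p̂₂ = 153/1594 ≈ 0.095985.
Pooled p̂ = (49+153)/(434+1594) = 202/2028 = 0.099606.
SE = √(0.0896843 × 0.0029315) = 0.016214.
z = (0.112903 − 0.095985)/0.016214 = 0.016918/0.016214 = 1.043.
Two-sided p-value ≈ 2·Φ(−1.043) = 0.2968.

z = 1.043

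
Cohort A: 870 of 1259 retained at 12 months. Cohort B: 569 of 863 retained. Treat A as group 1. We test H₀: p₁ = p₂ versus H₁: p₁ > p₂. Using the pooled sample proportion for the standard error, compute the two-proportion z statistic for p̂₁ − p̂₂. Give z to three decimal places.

z = 1.535

p̂₁ = 870/1259 = 0.69102, p̂₂ = 569/863 = 0.65933.
Pooled p̂ = (870+569)/(1259+863) = 1439/2122 = 0.67813.
SE = √(0.218268 × 0.00195303) = 0.02065.
z = (0.69102 − 0.65933)/0.02065 = 0.03169/0.02065 = 1.535.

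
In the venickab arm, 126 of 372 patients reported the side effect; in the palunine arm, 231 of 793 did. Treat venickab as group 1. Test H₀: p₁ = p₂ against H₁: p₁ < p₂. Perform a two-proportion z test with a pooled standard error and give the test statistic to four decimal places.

p̂₁ = 126/372 = 0.338710, p̂₂ = 231/793 = 0.291299.
Pooled p̂ = (126+231)/(372+793) = 357/1165 = 0.306438.
SE = √(p̂(1−p̂)(1/n₁+1/n₂)) = √(0.306438·0.693562·0.00394921) = √(0.000839339) = 0.028971.
z = (0.338710 − 0.291299)/0.028971 = 0.047411/0.028971 = 1.6365.
p-value = P(Z < 1.636) ≈ 0.9491.

z = 1.6365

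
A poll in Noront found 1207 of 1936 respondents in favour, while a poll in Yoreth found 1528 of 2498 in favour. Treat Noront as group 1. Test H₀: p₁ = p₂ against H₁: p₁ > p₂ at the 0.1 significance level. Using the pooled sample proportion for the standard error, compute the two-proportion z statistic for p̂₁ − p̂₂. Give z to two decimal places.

p̂₁ = 1207/1936 = 0.6235, p̂₂ = 1528/2498 = 0.6117.
Pooled p̂ = (1207+1528)/(1936+2498) = 2735/4434 = 0.6168.
SE = √(0.236352 × 0.000916849) = 0.0147.
z = (0.6235 − 0.6117)/0.0147 = 0.0118/0.0147 = 0.80.
p-value = P(Z > 0.799) ≈ 0.2122, so at α = 0.1 we fail to reject H₀.

z = 0.80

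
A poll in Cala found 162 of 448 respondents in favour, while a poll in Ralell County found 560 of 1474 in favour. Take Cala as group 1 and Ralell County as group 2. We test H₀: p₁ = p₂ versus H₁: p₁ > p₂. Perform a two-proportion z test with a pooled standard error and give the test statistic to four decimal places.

p̂₁ = 162/448 = 0.361607, p̂₂ = 560/1474 = 0.379919.
Pooled p̂ = (162+560)/(448+1474) = 722/1922 = 0.375650.
SE = √(p̂(1−p̂)(1/n₁+1/n₂)) = √(0.375650·0.624350·0.00291057) = √(0.000682637) = 0.026127.
z = (0.361607 − 0.379919)/0.026127 = -0.018312/0.026127 = -0.7009.
p-value = P(Z > -0.701) ≈ 0.7583.

z = -0.7009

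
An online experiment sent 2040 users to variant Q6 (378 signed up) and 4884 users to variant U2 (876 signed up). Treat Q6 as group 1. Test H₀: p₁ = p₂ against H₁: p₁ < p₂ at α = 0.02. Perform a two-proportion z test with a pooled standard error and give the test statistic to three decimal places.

p̂₁ = 378/2040 = 0.18529, p̂₂ = 876/4884 = 0.17936.
Pooled p̂ = (378+876)/(2040+4884) = 1254/6924 = 0.18111.
SE = √(p̂(1−p̂)(1/n₁+1/n₂)) = √(0.18111·0.81889·0.000694946) = √(0.000103067) = 0.01015.
z = (0.18529 − 0.17936)/0.01015 = 0.00593/0.01015 = 0.584.
p-value = P(Z < 0.584) ≈ 0.7205. With α = 0.02, fail to reject H₀.

z = 0.584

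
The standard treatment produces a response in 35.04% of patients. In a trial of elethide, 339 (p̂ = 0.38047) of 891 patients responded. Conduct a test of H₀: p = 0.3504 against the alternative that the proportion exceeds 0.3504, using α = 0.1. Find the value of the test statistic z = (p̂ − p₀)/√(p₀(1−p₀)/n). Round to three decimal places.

p̂ = 339/891 ≈ 0.380471.
Standard error under H₀: √(0.3504×0.6496/891) = 0.015983.
z = (0.380471 − 0.3504)/0.015983 = 0.030071/0.015983 = 1.881.
p-value = P(Z > 1.881) ≈ 0.0300, so at α = 0.1 we reject H₀.

z = 1.881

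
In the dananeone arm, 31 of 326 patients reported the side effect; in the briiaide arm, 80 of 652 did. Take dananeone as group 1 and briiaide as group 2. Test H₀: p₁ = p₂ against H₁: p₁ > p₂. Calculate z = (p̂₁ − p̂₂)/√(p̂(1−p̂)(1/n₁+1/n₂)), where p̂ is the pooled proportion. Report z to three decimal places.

p̂₁ = 31/326 ≈ 0.09509, p̂₂ = 80/652 ≈ 0.12270.
Pooled p̂ = (31+80)/(326+652) = 111/978 = 0.11350.
SE = √(p̂(1−p̂)(1/n₁+1/n₂)) = √(0.11350·0.88650·0.00460123) = √(0.000462954) = 0.02152.
z = (0.09509 − 0.12270)/0.02152 = -0.02761/0.02152 = -1.283.
p-value = P(Z > -1.283) ≈ 0.9003.

z = -1.283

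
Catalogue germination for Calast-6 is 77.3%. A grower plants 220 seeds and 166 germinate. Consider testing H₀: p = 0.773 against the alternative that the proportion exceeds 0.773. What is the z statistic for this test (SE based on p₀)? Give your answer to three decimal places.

p̂ = 166/220 ≈ 0.75455.
Under H₀, SE = √(0.773·0.227/220) = √(0.000797595) = 0.02824.
z = (0.75455 − 0.773)/0.02824 = -0.01845/0.02824 = -0.653.
p-value = P(Z > -0.653) ≈ 0.7433.

z = -0.653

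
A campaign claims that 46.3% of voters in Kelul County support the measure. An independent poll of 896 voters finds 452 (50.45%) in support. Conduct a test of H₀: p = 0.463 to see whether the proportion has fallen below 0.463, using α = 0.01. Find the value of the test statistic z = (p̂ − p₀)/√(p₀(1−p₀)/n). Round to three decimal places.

p̂ = 452/896 = 0.50446.
Standard error under H₀: √(0.463×0.537/896) = 0.01666.
z = (0.50446 − 0.463)/0.01666 = 0.04146/0.01666 = 2.489.
p-value = P(Z < 2.489) ≈ 0.9936, so at α = 0.01 we fail to reject H₀.

z = 2.489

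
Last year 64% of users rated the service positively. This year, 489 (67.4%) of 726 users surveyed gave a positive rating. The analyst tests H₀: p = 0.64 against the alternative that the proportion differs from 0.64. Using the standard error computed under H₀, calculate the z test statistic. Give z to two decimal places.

z = 1.88

p̂ = 489/726 = 0.67355.
SE = √(p₀(1−p₀)/n) = √(0.2304/726) = 0.01781.
z = (0.67355 − 0.64)/0.01781 = 0.03355/0.01781 = 1.88.
Two-sided p-value ≈ 2·Φ(−1.884) = 0.0596.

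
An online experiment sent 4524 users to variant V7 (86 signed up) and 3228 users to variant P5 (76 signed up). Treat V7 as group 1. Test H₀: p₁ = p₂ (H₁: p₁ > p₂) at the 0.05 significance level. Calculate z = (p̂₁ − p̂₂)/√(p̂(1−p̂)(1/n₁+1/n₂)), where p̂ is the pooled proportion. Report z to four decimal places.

p̂₁ = 86/4524 ≈ 0.0190097, p̂₂ = 76/3228 ≈ 0.0235440.
Pooled p̂ = (86+76)/(4524+3228) = 162/7752 = 0.0208978.
SE = √(0.0204611 × 0.000530833) = 0.0032957.
z = (0.0190097 − 0.0235440)/0.0032957 = -0.0045343/0.0032957 = -1.3758.
p-value = P(Z > -1.376) ≈ 0.9156. With α = 0.05, fail to reject H₀.

z = -1.3758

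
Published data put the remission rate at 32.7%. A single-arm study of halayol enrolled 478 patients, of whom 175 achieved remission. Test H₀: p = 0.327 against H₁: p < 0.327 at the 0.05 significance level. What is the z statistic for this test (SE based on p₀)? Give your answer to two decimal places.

z = 1.82

p̂ = 175/478 ≈ 0.3661.
SE = √(p₀(1−p₀)/n) = √(0.22007/478) = 0.0215.
z = (0.3661 − 0.327)/0.0215 = 0.0391/0.0215 = 1.82.
p-value = P(Z < 1.823) ≈ 0.9658, so at α = 0.05 we fail to reject H₀.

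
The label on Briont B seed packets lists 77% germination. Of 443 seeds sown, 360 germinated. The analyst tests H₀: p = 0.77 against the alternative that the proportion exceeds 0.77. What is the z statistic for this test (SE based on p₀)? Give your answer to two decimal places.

z = 2.13

p̂ = 360/443 ≈ 0.8126.
SE = √(p₀(1−p₀)/n) = √(0.1771/443) = 0.0200.
z = (0.8126 − 0.77)/0.0200 = 0.0426/0.0200 = 2.13.
p-value = P(Z > 2.133) ≈ 0.0165.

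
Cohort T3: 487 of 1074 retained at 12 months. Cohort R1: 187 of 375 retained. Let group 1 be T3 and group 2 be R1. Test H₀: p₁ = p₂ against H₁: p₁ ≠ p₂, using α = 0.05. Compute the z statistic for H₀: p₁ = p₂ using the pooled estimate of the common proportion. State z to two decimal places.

p̂₁ = 487/1074 = 0.45345, p̂₂ = 187/375 = 0.49867.
Pooled p̂ = (487+187)/(1074+375) = 674/1449 = 0.46515.
SE = √(0.248785 × 0.00359777) = 0.02992.
z = (0.45345 − 0.49867)/0.02992 = -0.04522/0.02992 = -1.51.
p-value = 2·P(Z > 1.512) ≈ 0.1307, so at α = 0.05 we fail to reject H₀.

z = -1.51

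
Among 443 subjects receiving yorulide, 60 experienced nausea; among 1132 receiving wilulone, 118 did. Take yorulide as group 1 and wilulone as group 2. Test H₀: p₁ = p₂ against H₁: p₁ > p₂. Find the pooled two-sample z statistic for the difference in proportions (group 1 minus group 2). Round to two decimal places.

p̂₁ = 60/443 = 0.1354, p̂₂ = 118/1132 = 0.1042.
Pooled p̂ = (60+118)/(443+1132) = 178/1575 = 0.1130.
SE = √(0.100243 × 0.00314073) = 0.0177.
z = (0.1354 − 0.1042)/0.0177 = 0.0312/0.0177 = 1.76.

z = 1.76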